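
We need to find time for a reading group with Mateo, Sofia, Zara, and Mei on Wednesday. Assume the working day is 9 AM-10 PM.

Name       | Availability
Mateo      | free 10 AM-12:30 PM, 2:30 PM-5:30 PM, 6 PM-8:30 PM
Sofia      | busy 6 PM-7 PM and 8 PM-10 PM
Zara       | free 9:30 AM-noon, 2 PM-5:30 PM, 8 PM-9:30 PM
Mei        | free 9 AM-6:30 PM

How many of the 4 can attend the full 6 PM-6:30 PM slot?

Mateo free: 10:00-12:30, 14:30-17:30, 18:00-20:30.
Sofia free: 09:00-18:00, 19:00-20:00 (invert busy blocks within the working day).
Zara free: 09:30-12:00, 14:00-17:30, 20:00-21:30.
Mei free: 09:00-18:30.
Mateo and Mei can make the full 18:00-18:30 slot — that's 2.

2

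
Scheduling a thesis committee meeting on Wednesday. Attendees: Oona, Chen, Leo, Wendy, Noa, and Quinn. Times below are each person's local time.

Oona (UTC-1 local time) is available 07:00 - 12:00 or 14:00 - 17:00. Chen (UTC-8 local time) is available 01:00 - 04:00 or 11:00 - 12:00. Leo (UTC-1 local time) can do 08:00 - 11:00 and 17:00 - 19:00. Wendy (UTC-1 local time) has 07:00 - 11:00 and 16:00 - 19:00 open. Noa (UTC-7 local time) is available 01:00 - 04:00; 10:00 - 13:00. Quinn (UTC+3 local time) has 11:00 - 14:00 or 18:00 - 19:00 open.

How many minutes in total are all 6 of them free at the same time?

120

Oona in UTC: 08:00-13:00, 15:00-18:00 (add 1h to convert from UTC-1).
Chen in UTC: 09:00-12:00, 19:00-20:00 (add 8h to convert from UTC-8).
Leo in UTC: 09:00-12:00, 18:00-20:00 (add 1h to convert from UTC-1).
Wendy in UTC: 08:00-12:00, 17:00-20:00 (add 1h to convert from UTC-1).
Noa in UTC: 08:00-11:00, 17:00-20:00 (add 7h to convert from UTC-7).
Quinn in UTC: 08:00-11:00, 15:00-16:00 (subtract 3h to convert from UTC+3).
Oona ∩ Chen: 09:00-12:00.
Oona ∩ Chen ∩ Leo: 09:00-12:00.
Oona ∩ Chen ∩ Leo ∩ Wendy: 09:00-12:00.
Oona ∩ Chen ∩ Leo ∩ Wendy ∩ Noa: 09:00-11:00.
Oona ∩ Chen ∩ Leo ∩ Wendy ∩ Noa ∩ Quinn: 09:00-11:00.
That's a single block of 120 minutes.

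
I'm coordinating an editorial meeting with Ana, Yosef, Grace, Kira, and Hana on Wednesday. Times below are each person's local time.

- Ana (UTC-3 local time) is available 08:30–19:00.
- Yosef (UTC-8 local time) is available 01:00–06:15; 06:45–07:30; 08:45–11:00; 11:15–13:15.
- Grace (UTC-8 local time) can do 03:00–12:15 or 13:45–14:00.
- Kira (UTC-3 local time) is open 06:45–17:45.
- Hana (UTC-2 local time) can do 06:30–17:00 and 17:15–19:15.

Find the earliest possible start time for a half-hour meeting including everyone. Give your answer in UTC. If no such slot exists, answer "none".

11:30

Ana in UTC: 11:30-22:00 (add 3h to convert from UTC-3).
Yosef in UTC: 09:00-14:15, 14:45-15:30, 16:45-19:00, 19:15-21:15 (add 8h to convert from UTC-8).
Grace in UTC: 11:00-20:15, 21:45-22:00 (add 8h to convert from UTC-8).
Kira in UTC: 09:45-20:45 (add 3h to convert from UTC-3).
Hana in UTC: 08:30-19:00, 19:15-21:15 (add 2h to convert from UTC-2).
Ana ∩ Yosef: 11:30-14:15, 14:45-15:30, 16:45-19:00, 19:15-21:15.
Ana ∩ Yosef ∩ Grace: 11:30-14:15, 14:45-15:30, 16:45-19:00, 19:15-20:15.
Ana ∩ Yosef ∩ Grace ∩ Kira: 11:30-14:15, 14:45-15:30, 16:45-19:00, 19:15-20:15.
Ana ∩ Yosef ∩ Grace ∩ Kira ∩ Hana: 11:30-14:15, 14:45-15:30, 16:45-19:00, 19:15-20:15.
Those are the intersection windows.
The first common window of at least 30 minutes is 11:30-14:15, so the earliest start is 11:30.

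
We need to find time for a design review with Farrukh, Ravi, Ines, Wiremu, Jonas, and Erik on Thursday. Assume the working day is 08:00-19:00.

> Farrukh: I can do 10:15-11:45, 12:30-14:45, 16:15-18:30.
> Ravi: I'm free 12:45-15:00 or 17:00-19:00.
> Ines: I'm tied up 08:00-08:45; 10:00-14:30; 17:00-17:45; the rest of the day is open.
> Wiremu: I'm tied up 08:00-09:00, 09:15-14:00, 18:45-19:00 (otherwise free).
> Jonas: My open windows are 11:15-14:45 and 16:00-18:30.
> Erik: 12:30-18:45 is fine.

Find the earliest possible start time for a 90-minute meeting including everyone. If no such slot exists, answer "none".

Farrukh free: 10:15-11:45, 12:30-14:45, 16:15-18:30.
Ravi free: 12:45-15:00, 17:00-19:00.
Ines free: 08:45-10:00, 14:30-17:00, 17:45-19:00 (invert busy blocks within the working day).
Wiremu free: 09:00-09:15, 14:00-18:45 (invert busy blocks within the working day).
Jonas free: 11:15-14:45, 16:00-18:30.
Erik free: 12:30-18:45.
Farrukh ∩ Ravi: 12:45-14:45, 17:00-18:30.
Farrukh ∩ Ravi ∩ Ines: 14:30-14:45, 17:45-18:30.
Farrukh ∩ Ravi ∩ Ines ∩ Wiremu: 14:30-14:45, 17:45-18:30.
Farrukh ∩ Ravi ∩ Ines ∩ Wiremu ∩ Jonas: 14:30-14:45, 17:45-18:30.
Farrukh ∩ Ravi ∩ Ines ∩ Wiremu ∩ Jonas ∩ Erik: 14:30-14:45, 17:45-18:30.
So the common availability across everyone is 14:30-14:45, 17:45-18:30.
No common window is at least 90 minutes long.

none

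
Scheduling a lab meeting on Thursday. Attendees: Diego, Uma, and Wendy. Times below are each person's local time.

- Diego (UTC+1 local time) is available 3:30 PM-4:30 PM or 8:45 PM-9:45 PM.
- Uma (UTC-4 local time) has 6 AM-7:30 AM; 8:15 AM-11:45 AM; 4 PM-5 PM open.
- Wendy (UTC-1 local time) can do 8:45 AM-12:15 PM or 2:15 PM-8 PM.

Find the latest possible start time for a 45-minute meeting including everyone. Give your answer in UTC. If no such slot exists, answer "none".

Diego in UTC: 14:30-15:30, 19:45-20:45 (subtract 1h to convert from UTC+1).
Uma in UTC: 10:00-11:30, 12:15-15:45, 20:00-21:00 (add 4h to convert from UTC-4).
Wendy in UTC: 09:45-13:15, 15:15-21:00 (add 1h to convert from UTC-1).
Diego ∩ Uma: 14:30-15:30, 20:00-20:45.
Diego ∩ Uma ∩ Wendy: 15:15-15:30, 20:00-20:45.
The last common window of at least 45 minutes is 20:00-20:45; a 45-minute meeting can start as late as 20:00 and still end by 20:45.

20:00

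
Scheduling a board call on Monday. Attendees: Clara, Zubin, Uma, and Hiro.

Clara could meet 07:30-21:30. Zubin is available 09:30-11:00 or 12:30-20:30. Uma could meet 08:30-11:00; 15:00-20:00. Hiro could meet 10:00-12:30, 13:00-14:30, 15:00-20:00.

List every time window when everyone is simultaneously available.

Clara ∩ Zubin: 09:30-11:00, 12:30-20:30.
Clara ∩ Zubin ∩ Uma: 09:30-11:00, 15:00-20:00.
Clara ∩ Zubin ∩ Uma ∩ Hiro: 10:00-11:00, 15:00-20:00.

10:00-11:00, 15:00-20:00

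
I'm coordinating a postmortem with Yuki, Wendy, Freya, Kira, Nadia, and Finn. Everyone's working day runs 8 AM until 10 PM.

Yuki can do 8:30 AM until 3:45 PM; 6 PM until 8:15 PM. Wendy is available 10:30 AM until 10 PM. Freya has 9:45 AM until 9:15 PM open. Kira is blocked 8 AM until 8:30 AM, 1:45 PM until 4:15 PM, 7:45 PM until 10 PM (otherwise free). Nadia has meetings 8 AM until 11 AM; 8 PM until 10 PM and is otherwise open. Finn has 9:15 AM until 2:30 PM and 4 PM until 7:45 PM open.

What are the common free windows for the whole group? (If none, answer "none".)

Yuki free: 08:30-15:45, 18:00-20:15.
Wendy free: 10:30-22:00.
Freya free: 09:45-21:15.
Kira free: 08:30-13:45, 16:15-19:45 (invert busy blocks within the working day).
Nadia free: 11:00-20:00 (invert busy blocks within the working day).
Finn free: 09:15-14:30, 16:00-19:45.
Yuki ∩ Wendy: 10:30-15:45, 18:00-20:15.
Yuki ∩ Wendy ∩ Freya: 10:30-15:45, 18:00-20:15.
Yuki ∩ Wendy ∩ Freya ∩ Kira: 10:30-13:45, 18:00-19:45.
Yuki ∩ Wendy ∩ Freya ∩ Kira ∩ Nadia: 11:00-13:45, 18:00-19:45.
Yuki ∩ Wendy ∩ Freya ∩ Kira ∩ Nadia ∩ Finn: 11:00-13:45, 18:00-19:45.

11:00-13:45, 18:00-19:45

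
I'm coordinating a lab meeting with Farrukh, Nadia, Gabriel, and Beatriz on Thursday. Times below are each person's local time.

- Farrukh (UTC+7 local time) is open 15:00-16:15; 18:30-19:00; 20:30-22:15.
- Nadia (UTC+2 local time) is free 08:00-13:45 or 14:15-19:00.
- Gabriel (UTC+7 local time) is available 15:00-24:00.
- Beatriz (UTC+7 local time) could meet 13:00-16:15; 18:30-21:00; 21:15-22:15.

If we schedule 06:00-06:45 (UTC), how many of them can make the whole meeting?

2

Farrukh in UTC: 08:00-09:15, 11:30-12:00, 13:30-15:15 (subtract 7h to convert from UTC+7).
Nadia in UTC: 06:00-11:45, 12:15-17:00 (subtract 2h to convert from UTC+2).
Gabriel in UTC: 08:00-17:00 (subtract 7h to convert from UTC+7).
Beatriz in UTC: 06:00-09:15, 11:30-14:00, 14:15-15:15 (subtract 7h to convert from UTC+7).
Nadia and Beatriz can make the full 06:00-06:45 slot — that's 2.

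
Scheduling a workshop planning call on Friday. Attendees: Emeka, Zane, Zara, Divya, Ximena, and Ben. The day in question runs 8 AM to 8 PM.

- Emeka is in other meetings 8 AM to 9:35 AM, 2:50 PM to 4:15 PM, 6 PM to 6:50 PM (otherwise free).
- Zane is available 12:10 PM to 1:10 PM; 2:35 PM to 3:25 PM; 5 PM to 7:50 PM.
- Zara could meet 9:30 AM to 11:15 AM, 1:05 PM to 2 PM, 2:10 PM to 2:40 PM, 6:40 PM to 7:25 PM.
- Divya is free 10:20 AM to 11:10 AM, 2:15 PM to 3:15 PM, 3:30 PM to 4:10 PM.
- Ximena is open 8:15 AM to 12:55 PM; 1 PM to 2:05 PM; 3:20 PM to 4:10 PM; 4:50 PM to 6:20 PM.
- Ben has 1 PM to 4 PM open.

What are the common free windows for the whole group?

none

Emeka free: 09:35-14:50, 16:15-18:00, 18:50-20:00 (invert busy blocks within the working day).
Zane free: 12:10-13:10, 14:35-15:25, 17:00-19:50.
Zara free: 09:30-11:15, 13:05-14:00, 14:10-14:40, 18:40-19:25.
Divya free: 10:20-11:10, 14:15-15:15, 15:30-16:10.
Ximena free: 08:15-12:55, 13:00-14:05, 15:20-16:10, 16:50-18:20.
Ben free: 13:00-16:00.
Emeka ∩ Zane: 12:10-13:10, 14:35-14:50, 17:00-18:00, 18:50-19:50.
Emeka ∩ Zane ∩ Zara: 13:05-13:10, 14:35-14:40, 18:50-19:25.
Emeka ∩ Zane ∩ Zara ∩ Divya: 14:35-14:40.
Emeka ∩ Zane ∩ Zara ∩ Divya ∩ Ximena: ∅.
Emeka ∩ Zane ∩ Zara ∩ Divya ∩ Ximena ∩ Ben: ∅.
There is no time when everyone is free.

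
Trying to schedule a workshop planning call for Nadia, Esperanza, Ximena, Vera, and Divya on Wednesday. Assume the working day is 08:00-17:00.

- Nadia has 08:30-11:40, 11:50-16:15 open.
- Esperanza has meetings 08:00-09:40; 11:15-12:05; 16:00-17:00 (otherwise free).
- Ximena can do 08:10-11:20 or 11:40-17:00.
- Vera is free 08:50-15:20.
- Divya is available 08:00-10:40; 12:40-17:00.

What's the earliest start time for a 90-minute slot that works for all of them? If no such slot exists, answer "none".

12:40

Nadia free: 08:30-11:40, 11:50-16:15.
Esperanza free: 09:40-11:15, 12:05-16:00 (invert busy blocks within the working day).
Ximena free: 08:10-11:20, 11:40-17:00.
Vera free: 08:50-15:20.
Divya free: 08:00-10:40, 12:40-17:00.
Nadia ∩ Esperanza: 09:40-11:15, 12:05-16:00.
Nadia ∩ Esperanza ∩ Ximena: 09:40-11:15, 12:05-16:00.
Nadia ∩ Esperanza ∩ Ximena ∩ Vera: 09:40-11:15, 12:05-15:20.
Nadia ∩ Esperanza ∩ Ximena ∩ Vera ∩ Divya: 09:40-10:40, 12:40-15:20.
The first common window of at least 90 minutes is 12:40-15:20, so the earliest start is 12:40.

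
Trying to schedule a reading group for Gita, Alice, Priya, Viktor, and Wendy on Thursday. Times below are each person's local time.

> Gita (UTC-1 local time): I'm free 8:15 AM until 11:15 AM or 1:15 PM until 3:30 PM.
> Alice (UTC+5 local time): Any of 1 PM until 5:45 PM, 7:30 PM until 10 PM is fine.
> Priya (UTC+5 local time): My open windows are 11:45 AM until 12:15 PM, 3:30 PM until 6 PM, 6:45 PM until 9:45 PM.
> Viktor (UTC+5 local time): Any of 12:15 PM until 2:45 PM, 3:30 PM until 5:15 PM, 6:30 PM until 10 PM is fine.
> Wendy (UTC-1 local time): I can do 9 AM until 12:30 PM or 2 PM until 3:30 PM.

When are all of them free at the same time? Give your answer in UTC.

10:30-12:15, 15:00-16:30

Gita in UTC: 09:15-12:15, 14:15-16:30 (add 1h to convert from UTC-1).
Alice in UTC: 08:00-12:45, 14:30-17:00 (subtract 5h to convert from UTC+5).
Priya in UTC: 06:45-07:15, 10:30-13:00, 13:45-16:45 (subtract 5h to convert from UTC+5).
Viktor in UTC: 07:15-09:45, 10:30-12:15, 13:30-17:00 (subtract 5h to convert from UTC+5).
Wendy in UTC: 10:00-13:30, 15:00-16:30 (add 1h to convert from UTC-1).
Gita ∩ Alice: 09:15-12:15, 14:30-16:30.
Gita ∩ Alice ∩ Priya: 10:30-12:15, 14:30-16:30.
Gita ∩ Alice ∩ Priya ∩ Viktor: 10:30-12:15, 14:30-16:30.
Gita ∩ Alice ∩ Priya ∩ Viktor ∩ Wendy: 10:30-12:15, 15:00-16:30.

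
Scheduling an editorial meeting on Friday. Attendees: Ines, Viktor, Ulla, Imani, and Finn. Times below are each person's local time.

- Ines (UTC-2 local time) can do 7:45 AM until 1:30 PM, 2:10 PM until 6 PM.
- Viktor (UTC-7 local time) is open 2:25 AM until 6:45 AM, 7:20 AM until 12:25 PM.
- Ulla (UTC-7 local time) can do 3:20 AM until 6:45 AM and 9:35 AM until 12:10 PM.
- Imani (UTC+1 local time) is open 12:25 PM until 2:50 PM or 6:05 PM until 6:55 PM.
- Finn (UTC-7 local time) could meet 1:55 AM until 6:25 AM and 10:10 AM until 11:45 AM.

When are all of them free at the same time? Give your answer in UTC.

11:25-13:25, 17:10-17:55

Ines in UTC: 09:45-15:30, 16:10-20:00 (add 2h to convert from UTC-2).
Viktor in UTC: 09:25-13:45, 14:20-19:25 (add 7h to convert from UTC-7).
Ulla in UTC: 10:20-13:45, 16:35-19:10 (add 7h to convert from UTC-7).
Imani in UTC: 11:25-13:50, 17:05-17:55 (subtract 1h to convert from UTC+1).
Finn in UTC: 08:55-13:25, 17:10-18:45 (add 7h to convert from UTC-7).
Ines ∩ Viktor: 09:45-13:45, 14:20-15:30, 16:10-19:25.
Ines ∩ Viktor ∩ Ulla: 10:20-13:45, 16:35-19:10.
Ines ∩ Viktor ∩ Ulla ∩ Imani: 11:25-13:45, 17:05-17:55.
Ines ∩ Viktor ∩ Ulla ∩ Imani ∩ Finn: 11:25-13:25, 17:10-17:55.
Those are the intersection windows.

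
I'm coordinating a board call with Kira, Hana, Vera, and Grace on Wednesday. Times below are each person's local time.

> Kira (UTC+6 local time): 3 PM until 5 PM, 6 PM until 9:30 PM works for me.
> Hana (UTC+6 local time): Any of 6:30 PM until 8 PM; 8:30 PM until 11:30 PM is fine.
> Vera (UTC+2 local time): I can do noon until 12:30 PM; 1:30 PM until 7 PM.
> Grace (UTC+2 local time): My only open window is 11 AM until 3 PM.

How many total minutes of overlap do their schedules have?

30

Kira in UTC: 09:00-11:00, 12:00-15:30 (subtract 6h to convert from UTC+6).
Hana in UTC: 12:30-14:00, 14:30-17:30 (subtract 6h to convert from UTC+6).
Vera in UTC: 10:00-10:30, 11:30-17:00 (subtract 2h to convert from UTC+2).
Grace in UTC: 09:00-13:00 (subtract 2h to convert from UTC+2).
Kira ∩ Hana: 12:30-14:00, 14:30-15:30.
Kira ∩ Hana ∩ Vera: 12:30-14:00, 14:30-15:30.
Kira ∩ Hana ∩ Vera ∩ Grace: 12:30-13:00.
So the common availability across everyone is 12:30-13:00.
That's a single block of 30 minutes.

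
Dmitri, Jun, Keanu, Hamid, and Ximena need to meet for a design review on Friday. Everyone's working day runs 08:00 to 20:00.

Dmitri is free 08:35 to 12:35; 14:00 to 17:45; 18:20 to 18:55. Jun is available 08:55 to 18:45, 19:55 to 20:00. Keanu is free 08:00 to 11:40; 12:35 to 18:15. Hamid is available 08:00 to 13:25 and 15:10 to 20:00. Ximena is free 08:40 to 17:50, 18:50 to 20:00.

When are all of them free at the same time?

Dmitri ∩ Jun: 08:55-12:35, 14:00-17:45, 18:20-18:45.
Dmitri ∩ Jun ∩ Keanu: 08:55-11:40, 14:00-17:45.
Dmitri ∩ Jun ∩ Keanu ∩ Hamid: 08:55-11:40, 15:10-17:45.
Dmitri ∩ Jun ∩ Keanu ∩ Hamid ∩ Ximena: 08:55-11:40, 15:10-17:45.
So the common availability across everyone is 08:55-11:40, 15:10-17:45.

08:55-11:40, 15:10-17:45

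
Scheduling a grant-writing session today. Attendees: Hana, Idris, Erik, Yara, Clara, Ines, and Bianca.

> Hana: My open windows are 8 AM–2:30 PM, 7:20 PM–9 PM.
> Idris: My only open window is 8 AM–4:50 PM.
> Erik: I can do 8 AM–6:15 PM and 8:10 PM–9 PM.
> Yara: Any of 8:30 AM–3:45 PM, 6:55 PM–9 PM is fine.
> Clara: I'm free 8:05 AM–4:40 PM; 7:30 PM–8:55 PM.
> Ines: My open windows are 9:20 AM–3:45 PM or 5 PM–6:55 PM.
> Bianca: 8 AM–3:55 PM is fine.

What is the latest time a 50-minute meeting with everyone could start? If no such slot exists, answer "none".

13:40

Hana ∩ Idris: 08:00-14:30.
Hana ∩ Idris ∩ Erik: 08:00-14:30.
Hana ∩ Idris ∩ Erik ∩ Yara: 08:30-14:30.
Hana ∩ Idris ∩ Erik ∩ Yara ∩ Clara: 08:30-14:30.
Hana ∩ Idris ∩ Erik ∩ Yara ∩ Clara ∩ Ines: 09:20-14:30.
Hana ∩ Idris ∩ Erik ∩ Yara ∩ Clara ∩ Ines ∩ Bianca: 09:20-14:30.
So the common availability across everyone is 09:20-14:30.
The last common window of at least 50 minutes is 09:20-14:30; a 50-minute meeting can start as late as 13:40 and still end by 14:30.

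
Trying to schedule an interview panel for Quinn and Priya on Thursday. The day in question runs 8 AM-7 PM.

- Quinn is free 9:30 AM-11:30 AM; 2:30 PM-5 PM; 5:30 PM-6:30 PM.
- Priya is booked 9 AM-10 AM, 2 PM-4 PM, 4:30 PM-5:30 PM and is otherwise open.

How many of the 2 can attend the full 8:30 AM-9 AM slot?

Quinn free: 09:30-11:30, 14:30-17:00, 17:30-18:30.
Priya free: 08:00-09:00, 10:00-14:00, 16:00-16:30, 17:30-19:00 (invert busy blocks within the working day).
Priya can make the full 08:30-09:00 slot — that's 1.

1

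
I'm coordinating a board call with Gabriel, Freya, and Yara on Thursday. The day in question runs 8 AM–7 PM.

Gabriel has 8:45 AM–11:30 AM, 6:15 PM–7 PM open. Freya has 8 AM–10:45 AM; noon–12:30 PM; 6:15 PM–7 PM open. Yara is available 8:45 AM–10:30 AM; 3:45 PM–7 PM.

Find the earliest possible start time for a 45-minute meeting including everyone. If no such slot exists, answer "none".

08:45

Gabriel ∩ Freya: 08:45-10:45, 18:15-19:00.
Gabriel ∩ Freya ∩ Yara: 08:45-10:30, 18:15-19:00.
The first common window of at least 45 minutes is 08:45-10:30, so the earliest start is 08:45.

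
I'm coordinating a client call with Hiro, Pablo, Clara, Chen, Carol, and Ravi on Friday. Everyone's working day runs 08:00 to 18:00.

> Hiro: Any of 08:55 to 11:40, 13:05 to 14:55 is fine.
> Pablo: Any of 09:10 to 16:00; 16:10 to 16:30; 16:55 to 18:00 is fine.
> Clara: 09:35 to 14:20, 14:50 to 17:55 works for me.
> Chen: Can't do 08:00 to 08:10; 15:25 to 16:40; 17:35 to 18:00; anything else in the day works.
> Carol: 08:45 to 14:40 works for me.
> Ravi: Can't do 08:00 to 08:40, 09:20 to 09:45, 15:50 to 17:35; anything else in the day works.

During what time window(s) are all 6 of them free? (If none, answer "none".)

Hiro free: 08:55-11:40, 13:05-14:55.
Pablo free: 09:10-16:00, 16:10-16:30, 16:55-18:00.
Clara free: 09:35-14:20, 14:50-17:55.
Chen free: 08:10-15:25, 16:40-17:35 (invert busy blocks within the working day).
Carol free: 08:45-14:40.
Ravi free: 08:40-09:20, 09:45-15:50, 17:35-18:00 (invert busy blocks within the working day).
Hiro ∩ Pablo: 09:10-11:40, 13:05-14:55.
Hiro ∩ Pablo ∩ Clara: 09:35-11:40, 13:05-14:20, 14:50-14:55.
Hiro ∩ Pablo ∩ Clara ∩ Chen: 09:35-11:40, 13:05-14:20, 14:50-14:55.
Hiro ∩ Pablo ∩ Clara ∩ Chen ∩ Carol: 09:35-11:40, 13:05-14:20.
Hiro ∩ Pablo ∩ Clara ∩ Chen ∩ Carol ∩ Ravi: 09:45-11:40, 13:05-14:20.
Those are the intersection windows.

09:45-11:40, 13:05-14:20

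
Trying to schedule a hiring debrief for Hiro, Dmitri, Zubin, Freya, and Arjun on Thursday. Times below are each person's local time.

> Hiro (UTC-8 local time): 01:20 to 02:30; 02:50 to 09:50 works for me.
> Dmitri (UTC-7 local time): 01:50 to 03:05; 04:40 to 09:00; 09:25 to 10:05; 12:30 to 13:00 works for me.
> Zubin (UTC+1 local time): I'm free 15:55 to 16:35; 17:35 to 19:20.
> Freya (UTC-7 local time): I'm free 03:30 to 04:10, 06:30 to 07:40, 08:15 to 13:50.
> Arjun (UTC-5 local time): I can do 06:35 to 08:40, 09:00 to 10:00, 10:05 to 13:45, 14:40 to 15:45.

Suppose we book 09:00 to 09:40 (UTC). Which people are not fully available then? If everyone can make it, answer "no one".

Hiro in UTC: 09:20-10:30, 10:50-17:50 (add 8h to convert from UTC-8).
Dmitri in UTC: 08:50-10:05, 11:40-16:00, 16:25-17:05, 19:30-20:00 (add 7h to convert from UTC-7).
Zubin in UTC: 14:55-15:35, 16:35-18:20 (subtract 1h to convert from UTC+1).
Freya in UTC: 10:30-11:10, 13:30-14:40, 15:15-20:50 (add 7h to convert from UTC-7).
Arjun in UTC: 11:35-13:40, 14:00-15:00, 15:05-18:45, 19:40-20:45 (add 5h to convert from UTC-5).
Hiro: not fully free for 09:00-09:40. Dmitri: free for 09:00-09:40. Zubin: not fully free for 09:00-09:40. Freya: not fully free for 09:00-09:40. Arjun: not fully free for 09:00-09:40.

Arjun, Freya, Hiro, Zubin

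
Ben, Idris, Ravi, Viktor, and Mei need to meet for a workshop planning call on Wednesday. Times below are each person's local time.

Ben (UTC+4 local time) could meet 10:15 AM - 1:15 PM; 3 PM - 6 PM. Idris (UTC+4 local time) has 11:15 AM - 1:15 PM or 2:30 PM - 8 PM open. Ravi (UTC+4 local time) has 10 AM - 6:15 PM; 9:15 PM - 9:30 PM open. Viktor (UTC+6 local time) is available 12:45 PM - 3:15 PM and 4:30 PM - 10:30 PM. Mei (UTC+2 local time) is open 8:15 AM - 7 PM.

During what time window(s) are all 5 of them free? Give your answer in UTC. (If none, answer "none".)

07:15-09:15, 11:00-14:00

Ben in UTC: 06:15-09:15, 11:00-14:00 (subtract 4h to convert from UTC+4).
Idris in UTC: 07:15-09:15, 10:30-16:00 (subtract 4h to convert from UTC+4).
Ravi in UTC: 06:00-14:15, 17:15-17:30 (subtract 4h to convert from UTC+4).
Viktor in UTC: 06:45-09:15, 10:30-16:30 (subtract 6h to convert from UTC+6).
Mei in UTC: 06:15-17:00 (subtract 2h to convert from UTC+2).
Ben ∩ Idris: 07:15-09:15, 11:00-14:00.
Ben ∩ Idris ∩ Ravi: 07:15-09:15, 11:00-14:00.
Ben ∩ Idris ∩ Ravi ∩ Viktor: 07:15-09:15, 11:00-14:00.
Ben ∩ Idris ∩ Ravi ∩ Viktor ∩ Mei: 07:15-09:15, 11:00-14:00.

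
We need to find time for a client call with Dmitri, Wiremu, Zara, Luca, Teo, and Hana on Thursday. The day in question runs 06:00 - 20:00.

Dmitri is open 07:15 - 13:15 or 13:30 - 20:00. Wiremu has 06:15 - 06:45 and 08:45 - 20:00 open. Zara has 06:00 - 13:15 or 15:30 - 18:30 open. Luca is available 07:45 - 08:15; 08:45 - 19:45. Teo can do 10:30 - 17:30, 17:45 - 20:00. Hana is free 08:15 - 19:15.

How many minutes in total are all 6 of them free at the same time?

Dmitri ∩ Wiremu: 08:45-13:15, 13:30-20:00.
Dmitri ∩ Wiremu ∩ Zara: 08:45-13:15, 15:30-18:30.
Dmitri ∩ Wiremu ∩ Zara ∩ Luca: 08:45-13:15, 15:30-18:30.
Dmitri ∩ Wiremu ∩ Zara ∩ Luca ∩ Teo: 10:30-13:15, 15:30-17:30, 17:45-18:30.
Dmitri ∩ Wiremu ∩ Zara ∩ Luca ∩ Teo ∩ Hana: 10:30-13:15, 15:30-17:30, 17:45-18:30.
Summing the common windows: 165 + 120 + 45 = 330 minutes.

330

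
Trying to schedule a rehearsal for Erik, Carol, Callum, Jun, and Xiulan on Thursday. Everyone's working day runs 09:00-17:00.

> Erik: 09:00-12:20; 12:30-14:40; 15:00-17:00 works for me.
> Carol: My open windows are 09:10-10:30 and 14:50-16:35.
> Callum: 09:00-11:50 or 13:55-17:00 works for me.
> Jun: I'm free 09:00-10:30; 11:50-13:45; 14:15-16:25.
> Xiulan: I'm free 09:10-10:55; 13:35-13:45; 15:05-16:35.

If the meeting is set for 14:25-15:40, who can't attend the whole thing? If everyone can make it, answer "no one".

Carol, Erik, Xiulan

Erik: not fully free for 14:25-15:40. Carol: not fully free for 14:25-15:40. Callum: free for 14:25-15:40. Jun: free for 14:25-15:40. Xiulan: not fully free for 14:25-15:40.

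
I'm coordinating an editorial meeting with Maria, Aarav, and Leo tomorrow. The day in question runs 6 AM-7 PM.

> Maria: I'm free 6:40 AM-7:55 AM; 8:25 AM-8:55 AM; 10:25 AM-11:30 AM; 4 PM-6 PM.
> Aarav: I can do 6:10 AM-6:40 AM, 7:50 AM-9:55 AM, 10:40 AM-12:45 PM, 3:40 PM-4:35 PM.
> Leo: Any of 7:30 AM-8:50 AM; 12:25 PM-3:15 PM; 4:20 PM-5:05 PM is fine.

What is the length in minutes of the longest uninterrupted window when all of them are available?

25

Maria ∩ Aarav: 07:50-07:55, 08:25-08:55, 10:40-11:30, 16:00-16:35.
Maria ∩ Aarav ∩ Leo: 07:50-07:55, 08:25-08:50, 16:20-16:35.
So the common availability across everyone is 07:50-07:55, 08:25-08:50, 16:20-16:35.
The longest is 08:25-08:50 at 25 minutes.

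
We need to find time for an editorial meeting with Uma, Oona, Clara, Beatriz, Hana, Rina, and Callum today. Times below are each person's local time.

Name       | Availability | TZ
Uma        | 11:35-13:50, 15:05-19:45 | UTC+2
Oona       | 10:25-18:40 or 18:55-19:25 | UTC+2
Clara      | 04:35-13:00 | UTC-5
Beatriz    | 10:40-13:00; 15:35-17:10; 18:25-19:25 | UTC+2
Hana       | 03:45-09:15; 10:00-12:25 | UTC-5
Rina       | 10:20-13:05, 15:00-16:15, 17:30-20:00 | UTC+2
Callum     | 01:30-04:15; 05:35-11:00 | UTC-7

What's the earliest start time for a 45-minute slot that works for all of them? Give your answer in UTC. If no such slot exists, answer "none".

09:35

Uma in UTC: 09:35-11:50, 13:05-17:45 (subtract 2h to convert from UTC+2).
Oona in UTC: 08:25-16:40, 16:55-17:25 (subtract 2h to convert from UTC+2).
Clara in UTC: 09:35-18:00 (add 5h to convert from UTC-5).
Beatriz in UTC: 08:40-11:00, 13:35-15:10, 16:25-17:25 (subtract 2h to convert from UTC+2).
Hana in UTC: 08:45-14:15, 15:00-17:25 (add 5h to convert from UTC-5).
Rina in UTC: 08:20-11:05, 13:00-14:15, 15:30-18:00 (subtract 2h to convert from UTC+2).
Callum in UTC: 08:30-11:15, 12:35-18:00 (add 7h to convert from UTC-7).
Uma ∩ Oona: 09:35-11:50, 13:05-16:40, 16:55-17:25.
Uma ∩ Oona ∩ Clara: 09:35-11:50, 13:05-16:40, 16:55-17:25.
Uma ∩ Oona ∩ Clara ∩ Beatriz: 09:35-11:00, 13:35-15:10, 16:25-16:40, 16:55-17:25.
Uma ∩ Oona ∩ Clara ∩ Beatriz ∩ Hana: 09:35-11:00, 13:35-14:15, 15:00-15:10, 16:25-16:40, 16:55-17:25.
Uma ∩ Oona ∩ Clara ∩ Beatriz ∩ Hana ∩ Rina: 09:35-11:00, 13:35-14:15, 16:25-16:40, 16:55-17:25.
Uma ∩ Oona ∩ Clara ∩ Beatriz ∩ Hana ∩ Rina ∩ Callum: 09:35-11:00, 13:35-14:15, 16:25-16:40, 16:55-17:25.
So the common availability across everyone is 09:35-11:00, 13:35-14:15, 16:25-16:40, 16:55-17:25.
The first common window of at least 45 minutes is 09:35-11:00, so the earliest start is 09:35.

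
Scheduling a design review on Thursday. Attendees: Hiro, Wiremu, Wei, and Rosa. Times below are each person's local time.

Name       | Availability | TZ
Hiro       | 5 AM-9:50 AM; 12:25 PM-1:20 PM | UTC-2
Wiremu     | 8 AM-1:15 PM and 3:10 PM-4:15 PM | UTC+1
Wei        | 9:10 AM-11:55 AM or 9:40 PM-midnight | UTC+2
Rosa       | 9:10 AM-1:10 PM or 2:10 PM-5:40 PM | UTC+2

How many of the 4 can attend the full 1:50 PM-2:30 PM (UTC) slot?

Hiro in UTC: 07:00-11:50, 14:25-15:20 (add 2h to convert from UTC-2).
Wiremu in UTC: 07:00-12:15, 14:10-15:15 (subtract 1h to convert from UTC+1).
Wei in UTC: 07:10-09:55, 19:40-22:00 (subtract 2h to convert from UTC+2).
Rosa in UTC: 07:10-11:10, 12:10-15:40 (subtract 2h to convert from UTC+2).
Rosa can make the full 13:50-14:30 slot — that's 1.

1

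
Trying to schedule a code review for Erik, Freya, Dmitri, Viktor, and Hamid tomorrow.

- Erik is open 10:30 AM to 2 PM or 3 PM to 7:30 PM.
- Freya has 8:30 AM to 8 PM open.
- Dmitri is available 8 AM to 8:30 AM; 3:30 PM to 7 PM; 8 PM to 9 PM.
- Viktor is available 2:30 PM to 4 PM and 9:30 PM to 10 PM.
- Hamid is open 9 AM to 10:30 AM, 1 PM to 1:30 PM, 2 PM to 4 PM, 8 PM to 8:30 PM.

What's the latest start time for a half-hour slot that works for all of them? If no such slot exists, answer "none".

Erik ∩ Freya: 10:30-14:00, 15:00-19:30.
Erik ∩ Freya ∩ Dmitri: 15:30-19:00.
Erik ∩ Freya ∩ Dmitri ∩ Viktor: 15:30-16:00.
Erik ∩ Freya ∩ Dmitri ∩ Viktor ∩ Hamid: 15:30-16:00.
The last common window of at least 30 minutes is 15:30-16:00; a 30-minute meeting can start as late as 15:30 and still end by 16:00.

15:30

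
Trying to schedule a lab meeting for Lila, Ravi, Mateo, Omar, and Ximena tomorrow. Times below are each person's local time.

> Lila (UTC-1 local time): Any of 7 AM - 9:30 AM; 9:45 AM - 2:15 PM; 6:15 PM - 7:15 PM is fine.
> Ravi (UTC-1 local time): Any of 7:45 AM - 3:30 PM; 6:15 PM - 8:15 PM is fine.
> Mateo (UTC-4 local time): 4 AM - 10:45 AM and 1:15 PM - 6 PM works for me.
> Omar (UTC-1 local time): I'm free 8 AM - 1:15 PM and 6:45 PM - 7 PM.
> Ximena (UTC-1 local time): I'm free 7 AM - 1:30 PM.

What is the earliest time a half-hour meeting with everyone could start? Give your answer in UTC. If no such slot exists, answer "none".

Lila in UTC: 08:00-10:30, 10:45-15:15, 19:15-20:15 (add 1h to convert from UTC-1).
Ravi in UTC: 08:45-16:30, 19:15-21:15 (add 1h to convert from UTC-1).
Mateo in UTC: 08:00-14:45, 17:15-22:00 (add 4h to convert from UTC-4).
Omar in UTC: 09:00-14:15, 19:45-20:00 (add 1h to convert from UTC-1).
Ximena in UTC: 08:00-14:30 (add 1h to convert from UTC-1).
Lila ∩ Ravi: 08:45-10:30, 10:45-15:15, 19:15-20:15.
Lila ∩ Ravi ∩ Mateo: 08:45-10:30, 10:45-14:45, 19:15-20:15.
Lila ∩ Ravi ∩ Mateo ∩ Omar: 09:00-10:30, 10:45-14:15, 19:45-20:00.
Lila ∩ Ravi ∩ Mateo ∩ Omar ∩ Ximena: 09:00-10:30, 10:45-14:15.
So the common availability across everyone is 09:00-10:30, 10:45-14:15.
The first common window of at least 30 minutes is 09:00-10:30, so the earliest start is 09:00.

09:00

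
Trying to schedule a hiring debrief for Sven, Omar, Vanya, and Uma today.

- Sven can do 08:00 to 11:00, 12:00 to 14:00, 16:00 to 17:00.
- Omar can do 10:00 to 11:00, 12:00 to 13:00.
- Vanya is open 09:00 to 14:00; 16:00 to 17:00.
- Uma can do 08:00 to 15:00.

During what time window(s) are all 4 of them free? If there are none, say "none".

Sven ∩ Omar: 10:00-11:00, 12:00-13:00.
Sven ∩ Omar ∩ Vanya: 10:00-11:00, 12:00-13:00.
Sven ∩ Omar ∩ Vanya ∩ Uma: 10:00-11:00, 12:00-13:00.

10:00-11:00, 12:00-13:00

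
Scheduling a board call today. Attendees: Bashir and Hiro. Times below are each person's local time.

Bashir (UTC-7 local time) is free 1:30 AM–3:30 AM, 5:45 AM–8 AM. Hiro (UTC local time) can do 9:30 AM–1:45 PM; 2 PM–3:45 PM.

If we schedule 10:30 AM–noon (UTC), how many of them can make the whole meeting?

Bashir in UTC: 08:30-10:30, 12:45-15:00 (add 7h to convert from UTC-7).
Hiro in UTC: 09:30-13:45, 14:00-15:45.
Hiro can make the full 10:30-12:00 slot — that's 1.

1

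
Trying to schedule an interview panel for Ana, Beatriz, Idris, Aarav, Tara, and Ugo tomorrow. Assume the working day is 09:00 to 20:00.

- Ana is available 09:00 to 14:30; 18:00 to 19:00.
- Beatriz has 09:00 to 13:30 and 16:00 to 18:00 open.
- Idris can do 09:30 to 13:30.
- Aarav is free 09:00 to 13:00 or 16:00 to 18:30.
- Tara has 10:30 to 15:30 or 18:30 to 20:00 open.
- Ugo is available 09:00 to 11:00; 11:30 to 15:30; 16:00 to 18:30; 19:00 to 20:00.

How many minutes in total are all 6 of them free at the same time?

Ana ∩ Beatriz: 09:00-13:30.
Ana ∩ Beatriz ∩ Idris: 09:30-13:30.
Ana ∩ Beatriz ∩ Idris ∩ Aarav: 09:30-13:00.
Ana ∩ Beatriz ∩ Idris ∩ Aarav ∩ Tara: 10:30-13:00.
Ana ∩ Beatriz ∩ Idris ∩ Aarav ∩ Tara ∩ Ugo: 10:30-11:00, 11:30-13:00.
Summing the common windows: 30 + 90 = 120 minutes.

120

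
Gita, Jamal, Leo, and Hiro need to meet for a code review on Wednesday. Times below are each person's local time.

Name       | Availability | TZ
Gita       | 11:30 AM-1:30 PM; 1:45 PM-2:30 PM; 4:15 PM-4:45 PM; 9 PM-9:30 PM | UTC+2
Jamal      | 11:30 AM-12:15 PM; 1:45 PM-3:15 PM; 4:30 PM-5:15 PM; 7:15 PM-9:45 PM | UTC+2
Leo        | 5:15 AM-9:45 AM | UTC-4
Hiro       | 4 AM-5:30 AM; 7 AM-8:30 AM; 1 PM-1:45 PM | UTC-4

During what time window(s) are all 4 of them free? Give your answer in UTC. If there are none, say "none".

11:45-12:30

Gita in UTC: 09:30-11:30, 11:45-12:30, 14:15-14:45, 19:00-19:30 (subtract 2h to convert from UTC+2).
Jamal in UTC: 09:30-10:15, 11:45-13:15, 14:30-15:15, 17:15-19:45 (subtract 2h to convert from UTC+2).
Leo in UTC: 09:15-13:45 (add 4h to convert from UTC-4).
Hiro in UTC: 08:00-09:30, 11:00-12:30, 17:00-17:45 (add 4h to convert from UTC-4).
Gita ∩ Jamal: 09:30-10:15, 11:45-12:30, 14:30-14:45, 19:00-19:30.
Gita ∩ Jamal ∩ Leo: 09:30-10:15, 11:45-12:30.
Gita ∩ Jamal ∩ Leo ∩ Hiro: 11:45-12:30.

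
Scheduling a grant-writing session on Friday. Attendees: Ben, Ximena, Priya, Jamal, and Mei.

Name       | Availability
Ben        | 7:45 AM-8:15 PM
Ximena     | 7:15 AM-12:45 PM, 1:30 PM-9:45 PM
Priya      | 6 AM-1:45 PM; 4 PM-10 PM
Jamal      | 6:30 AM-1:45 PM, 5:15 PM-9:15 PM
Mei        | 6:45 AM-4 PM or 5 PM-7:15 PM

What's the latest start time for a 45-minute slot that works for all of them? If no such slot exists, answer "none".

Ben ∩ Ximena: 07:45-12:45, 13:30-20:15.
Ben ∩ Ximena ∩ Priya: 07:45-12:45, 13:30-13:45, 16:00-20:15.
Ben ∩ Ximena ∩ Priya ∩ Jamal: 07:45-12:45, 13:30-13:45, 17:15-20:15.
Ben ∩ Ximena ∩ Priya ∩ Jamal ∩ Mei: 07:45-12:45, 13:30-13:45, 17:15-19:15.
The last common window of at least 45 minutes is 17:15-19:15; a 45-minute meeting can start as late as 18:30 and still end by 19:15.

18:30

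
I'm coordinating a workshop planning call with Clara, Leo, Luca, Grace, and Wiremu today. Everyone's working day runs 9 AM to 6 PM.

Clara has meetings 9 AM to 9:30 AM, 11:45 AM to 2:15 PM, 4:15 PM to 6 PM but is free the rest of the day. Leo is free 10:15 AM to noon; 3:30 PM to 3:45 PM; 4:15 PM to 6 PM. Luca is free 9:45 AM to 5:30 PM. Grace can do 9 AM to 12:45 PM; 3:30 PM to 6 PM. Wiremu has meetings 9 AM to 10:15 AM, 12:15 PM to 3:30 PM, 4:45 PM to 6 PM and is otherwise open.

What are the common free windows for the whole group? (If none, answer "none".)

Clara free: 09:30-11:45, 14:15-16:15 (invert busy blocks within the working day).
Leo free: 10:15-12:00, 15:30-15:45, 16:15-18:00.
Luca free: 09:45-17:30.
Grace free: 09:00-12:45, 15:30-18:00.
Wiremu free: 10:15-12:15, 15:30-16:45 (invert busy blocks within the working day).
Clara ∩ Leo: 10:15-11:45, 15:30-15:45.
Clara ∩ Leo ∩ Luca: 10:15-11:45, 15:30-15:45.
Clara ∩ Leo ∩ Luca ∩ Grace: 10:15-11:45, 15:30-15:45.
Clara ∩ Leo ∩ Luca ∩ Grace ∩ Wiremu: 10:15-11:45, 15:30-15:45.

10:15-11:45, 15:30-15:45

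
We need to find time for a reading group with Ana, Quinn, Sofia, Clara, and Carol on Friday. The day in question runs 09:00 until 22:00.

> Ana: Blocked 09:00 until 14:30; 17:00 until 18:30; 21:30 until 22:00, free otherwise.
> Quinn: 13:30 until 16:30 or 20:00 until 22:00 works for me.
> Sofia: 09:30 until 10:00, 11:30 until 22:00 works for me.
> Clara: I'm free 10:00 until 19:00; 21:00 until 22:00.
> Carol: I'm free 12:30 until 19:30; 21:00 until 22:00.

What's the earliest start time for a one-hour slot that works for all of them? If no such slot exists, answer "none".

14:30

Ana free: 14:30-17:00, 18:30-21:30 (invert busy blocks within the working day).
Quinn free: 13:30-16:30, 20:00-22:00.
Sofia free: 09:30-10:00, 11:30-22:00.
Clara free: 10:00-19:00, 21:00-22:00.
Carol free: 12:30-19:30, 21:00-22:00.
Ana ∩ Quinn: 14:30-16:30, 20:00-21:30.
Ana ∩ Quinn ∩ Sofia: 14:30-16:30, 20:00-21:30.
Ana ∩ Quinn ∩ Sofia ∩ Clara: 14:30-16:30, 21:00-21:30.
Ana ∩ Quinn ∩ Sofia ∩ Clara ∩ Carol: 14:30-16:30, 21:00-21:30.
The first common window of at least 60 minutes is 14:30-16:30, so the earliest start is 14:30.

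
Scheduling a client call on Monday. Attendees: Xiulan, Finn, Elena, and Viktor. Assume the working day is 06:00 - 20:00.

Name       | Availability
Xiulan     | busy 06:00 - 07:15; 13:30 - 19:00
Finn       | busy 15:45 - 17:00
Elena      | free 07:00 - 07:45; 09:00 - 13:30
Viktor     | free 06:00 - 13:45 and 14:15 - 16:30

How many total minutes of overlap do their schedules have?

Xiulan free: 07:15-13:30, 19:00-20:00 (invert busy blocks within the working day).
Finn free: 06:00-15:45, 17:00-20:00 (invert busy blocks within the working day).
Elena free: 07:00-07:45, 09:00-13:30.
Viktor free: 06:00-13:45, 14:15-16:30.
Xiulan ∩ Finn: 07:15-13:30, 19:00-20:00.
Xiulan ∩ Finn ∩ Elena: 07:15-07:45, 09:00-13:30.
Xiulan ∩ Finn ∩ Elena ∩ Viktor: 07:15-07:45, 09:00-13:30.
Summing the common windows: 30 + 270 = 300 minutes.

300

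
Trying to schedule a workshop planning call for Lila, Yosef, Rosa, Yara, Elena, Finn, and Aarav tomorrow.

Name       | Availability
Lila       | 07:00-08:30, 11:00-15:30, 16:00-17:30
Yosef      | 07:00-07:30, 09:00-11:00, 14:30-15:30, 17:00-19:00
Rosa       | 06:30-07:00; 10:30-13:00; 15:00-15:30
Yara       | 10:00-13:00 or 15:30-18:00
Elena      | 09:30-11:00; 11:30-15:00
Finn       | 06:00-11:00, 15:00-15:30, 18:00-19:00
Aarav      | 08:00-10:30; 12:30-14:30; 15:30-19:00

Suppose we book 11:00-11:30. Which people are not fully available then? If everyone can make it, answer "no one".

Lila: free for 11:00-11:30. Yosef: not fully free for 11:00-11:30. Rosa: free for 11:00-11:30. Yara: free for 11:00-11:30. Elena: not fully free for 11:00-11:30. Finn: not fully free for 11:00-11:30. Aarav: not fully free for 11:00-11:30.

Aarav, Elena, Finn, Yosef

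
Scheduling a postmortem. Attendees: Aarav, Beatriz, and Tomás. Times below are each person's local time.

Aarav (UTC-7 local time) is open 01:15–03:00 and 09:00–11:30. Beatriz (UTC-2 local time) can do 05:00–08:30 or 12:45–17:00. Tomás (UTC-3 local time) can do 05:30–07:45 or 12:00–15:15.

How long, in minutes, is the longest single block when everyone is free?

Aarav in UTC: 08:15-10:00, 16:00-18:30 (add 7h to convert from UTC-7).
Beatriz in UTC: 07:00-10:30, 14:45-19:00 (add 2h to convert from UTC-2).
Tomás in UTC: 08:30-10:45, 15:00-18:15 (add 3h to convert from UTC-3).
Aarav ∩ Beatriz: 08:15-10:00, 16:00-18:30.
Aarav ∩ Beatriz ∩ Tomás: 08:30-10:00, 16:00-18:15.
Those are the intersection windows.
The longest is 16:00-18:15 at 135 minutes.

135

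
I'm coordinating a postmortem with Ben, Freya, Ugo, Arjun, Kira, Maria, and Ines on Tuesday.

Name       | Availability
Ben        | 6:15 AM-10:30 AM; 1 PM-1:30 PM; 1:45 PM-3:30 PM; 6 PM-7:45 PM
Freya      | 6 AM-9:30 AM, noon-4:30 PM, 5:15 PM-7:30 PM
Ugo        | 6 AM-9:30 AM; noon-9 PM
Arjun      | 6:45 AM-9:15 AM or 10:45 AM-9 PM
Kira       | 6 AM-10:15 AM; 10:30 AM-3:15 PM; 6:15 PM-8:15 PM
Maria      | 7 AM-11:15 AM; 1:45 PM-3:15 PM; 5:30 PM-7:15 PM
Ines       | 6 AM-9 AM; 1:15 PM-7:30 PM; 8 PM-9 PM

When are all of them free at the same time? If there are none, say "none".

Ben ∩ Freya: 06:15-09:30, 13:00-13:30, 13:45-15:30, 18:00-19:30.
Ben ∩ Freya ∩ Ugo: 06:15-09:30, 13:00-13:30, 13:45-15:30, 18:00-19:30.
Ben ∩ Freya ∩ Ugo ∩ Arjun: 06:45-09:15, 13:00-13:30, 13:45-15:30, 18:00-19:30.
Ben ∩ Freya ∩ Ugo ∩ Arjun ∩ Kira: 06:45-09:15, 13:00-13:30, 13:45-15:15, 18:15-19:30.
Ben ∩ Freya ∩ Ugo ∩ Arjun ∩ Kira ∩ Maria: 07:00-09:15, 13:45-15:15, 18:15-19:15.
Ben ∩ Freya ∩ Ugo ∩ Arjun ∩ Kira ∩ Maria ∩ Ines: 07:00-09:00, 13:45-15:15, 18:15-19:15.

07:00-09:00, 13:45-15:15, 18:15-19:15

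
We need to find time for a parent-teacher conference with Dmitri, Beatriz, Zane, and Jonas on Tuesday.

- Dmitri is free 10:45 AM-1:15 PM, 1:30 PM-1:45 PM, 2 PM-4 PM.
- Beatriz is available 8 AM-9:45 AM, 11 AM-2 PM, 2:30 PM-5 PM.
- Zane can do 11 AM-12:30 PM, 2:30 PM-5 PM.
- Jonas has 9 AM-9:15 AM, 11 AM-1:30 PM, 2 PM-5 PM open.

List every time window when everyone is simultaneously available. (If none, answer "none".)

11:00-12:30, 14:30-16:00

Dmitri ∩ Beatriz: 11:00-13:15, 13:30-13:45, 14:30-16:00.
Dmitri ∩ Beatriz ∩ Zane: 11:00-12:30, 14:30-16:00.
Dmitri ∩ Beatriz ∩ Zane ∩ Jonas: 11:00-12:30, 14:30-16:00.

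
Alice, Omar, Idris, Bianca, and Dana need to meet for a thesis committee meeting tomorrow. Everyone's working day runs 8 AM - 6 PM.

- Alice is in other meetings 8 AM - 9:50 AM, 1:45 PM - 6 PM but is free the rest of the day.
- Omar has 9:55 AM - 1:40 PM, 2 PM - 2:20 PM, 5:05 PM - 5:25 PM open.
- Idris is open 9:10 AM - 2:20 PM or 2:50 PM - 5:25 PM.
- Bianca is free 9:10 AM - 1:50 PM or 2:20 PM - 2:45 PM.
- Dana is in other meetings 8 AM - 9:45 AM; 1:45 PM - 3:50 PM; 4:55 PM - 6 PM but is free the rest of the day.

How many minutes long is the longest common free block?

225

Alice free: 09:50-13:45 (invert busy blocks within the working day).
Omar free: 09:55-13:40, 14:00-14:20, 17:05-17:25.
Idris free: 09:10-14:20, 14:50-17:25.
Bianca free: 09:10-13:50, 14:20-14:45.
Dana free: 09:45-13:45, 15:50-16:55 (invert busy blocks within the working day).
Alice ∩ Omar: 09:55-13:40.
Alice ∩ Omar ∩ Idris: 09:55-13:40.
Alice ∩ Omar ∩ Idris ∩ Bianca: 09:55-13:40.
Alice ∩ Omar ∩ Idris ∩ Bianca ∩ Dana: 09:55-13:40.
The longest is 09:55-13:40 at 225 minutes.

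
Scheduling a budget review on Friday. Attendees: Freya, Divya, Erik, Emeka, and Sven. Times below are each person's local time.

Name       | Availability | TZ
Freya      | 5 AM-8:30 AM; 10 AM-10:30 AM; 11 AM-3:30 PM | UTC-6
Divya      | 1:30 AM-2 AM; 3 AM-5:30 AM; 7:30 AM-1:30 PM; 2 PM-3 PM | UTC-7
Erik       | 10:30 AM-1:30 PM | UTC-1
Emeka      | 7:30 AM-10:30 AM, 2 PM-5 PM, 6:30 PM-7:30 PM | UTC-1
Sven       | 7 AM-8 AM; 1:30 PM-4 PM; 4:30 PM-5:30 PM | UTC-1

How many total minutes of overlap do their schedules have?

Freya in UTC: 11:00-14:30, 16:00-16:30, 17:00-21:30 (add 6h to convert from UTC-6).
Divya in UTC: 08:30-09:00, 10:00-12:30, 14:30-20:30, 21:00-22:00 (add 7h to convert from UTC-7).
Erik in UTC: 11:30-14:30 (add 1h to convert from UTC-1).
Emeka in UTC: 08:30-11:30, 15:00-18:00, 19:30-20:30 (add 1h to convert from UTC-1).
Sven in UTC: 08:00-09:00, 14:30-17:00, 17:30-18:30 (add 1h to convert from UTC-1).
Freya ∩ Divya: 11:00-12:30, 16:00-16:30, 17:00-20:30, 21:00-21:30.
Freya ∩ Divya ∩ Erik: 11:30-12:30.
Freya ∩ Divya ∩ Erik ∩ Emeka: ∅.
Freya ∩ Divya ∩ Erik ∩ Emeka ∩ Sven: ∅.
There is no time when everyone is free.
There is no common window, so the total is 0 minutes.

0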